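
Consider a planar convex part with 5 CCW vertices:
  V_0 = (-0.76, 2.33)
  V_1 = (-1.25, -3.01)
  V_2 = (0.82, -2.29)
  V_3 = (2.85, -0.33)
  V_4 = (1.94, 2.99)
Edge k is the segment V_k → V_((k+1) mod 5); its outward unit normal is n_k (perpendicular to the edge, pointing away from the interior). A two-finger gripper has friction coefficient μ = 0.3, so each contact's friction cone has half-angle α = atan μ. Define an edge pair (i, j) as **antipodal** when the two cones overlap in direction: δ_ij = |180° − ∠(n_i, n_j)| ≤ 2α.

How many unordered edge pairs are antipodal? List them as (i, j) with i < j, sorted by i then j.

count = 3; pairs: (0,3), (1,4), (2,4)

α = atan 0.3 = 16.70°;  2α = 33.40°
n_0 = (-0.9958, +0.0914)
n_1 = (+0.3285, -0.9445)
n_2 = (+0.6946, -0.7194)
n_3 = (+0.9644, +0.2643)
n_4 = (-0.2375, +0.9714)
  (0,1): δ = 65.58°  ·
  (0,2): δ = 40.76°  ·
  (0,3): δ = 20.57°  ✓
  (0,4): δ = 108.98°  ·
  (1,2): δ = 155.18°  ·
  (1,3): δ = 93.85°  ·
  (1,4): δ = 5.44°  ✓
  (2,3): δ = 118.67°  ·
  (2,4): δ = 30.26°  ✓
  (3,4): δ = 91.59°  ·
antipodal pairs: 3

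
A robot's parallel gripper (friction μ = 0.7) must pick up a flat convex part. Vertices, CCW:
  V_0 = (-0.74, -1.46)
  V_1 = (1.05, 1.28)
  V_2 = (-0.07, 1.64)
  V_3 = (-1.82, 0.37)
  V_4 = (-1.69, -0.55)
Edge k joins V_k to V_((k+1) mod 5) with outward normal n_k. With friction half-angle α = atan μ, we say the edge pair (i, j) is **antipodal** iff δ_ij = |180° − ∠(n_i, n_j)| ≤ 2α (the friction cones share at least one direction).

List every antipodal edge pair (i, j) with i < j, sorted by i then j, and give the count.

count = 4; pairs: (0,2), (0,3), (1,3), (1,4)

α = atan 0.7 = 34.99°;  2α = 69.98°
n_0 = (+0.8372, -0.5469)
n_1 = (+0.3060, +0.9520)
n_2 = (-0.5873, +0.8093)
n_3 = (-0.9902, -0.1399)
n_4 = (-0.6917, -0.7221)
  (0,1): δ = 74.66°  ·
  (0,2): δ = 20.88°  ✓
  (0,3): δ = 41.20°  ✓
  (0,4): δ = 79.39°  ·
  (1,2): δ = 126.21°  ·
  (1,3): δ = 64.14°  ✓
  (1,4): δ = 25.95°  ✓
  (2,3): δ = 117.93°  ·
  (2,4): δ = 79.74°  ·
  (3,4): δ = 141.81°  ·
antipodal pairs: 4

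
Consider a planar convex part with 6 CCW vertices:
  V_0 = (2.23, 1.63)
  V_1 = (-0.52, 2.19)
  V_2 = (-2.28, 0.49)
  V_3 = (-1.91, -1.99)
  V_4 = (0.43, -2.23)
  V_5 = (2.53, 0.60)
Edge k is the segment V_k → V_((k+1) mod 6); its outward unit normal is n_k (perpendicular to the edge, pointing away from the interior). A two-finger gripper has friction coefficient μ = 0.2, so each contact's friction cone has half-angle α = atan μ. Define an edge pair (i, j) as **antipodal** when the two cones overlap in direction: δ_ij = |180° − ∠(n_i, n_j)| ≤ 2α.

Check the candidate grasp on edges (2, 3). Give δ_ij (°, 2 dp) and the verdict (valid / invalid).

δ = 104.34°, invalid

α = atan 0.2 = 11.31°;  2α = 22.62°
edge 2: e_2 = (+0.37, -2.48);  n_2 = (-0.9891, -0.1476)
edge 3: e_3 = (+2.34, -0.24);  n_3 = (-0.1020, -0.9948)
∠(n_2, n_3) = 75.66°
δ = |180° − 75.66°| = 104.34°
104.34° > 2α = 22.62°  →  invalid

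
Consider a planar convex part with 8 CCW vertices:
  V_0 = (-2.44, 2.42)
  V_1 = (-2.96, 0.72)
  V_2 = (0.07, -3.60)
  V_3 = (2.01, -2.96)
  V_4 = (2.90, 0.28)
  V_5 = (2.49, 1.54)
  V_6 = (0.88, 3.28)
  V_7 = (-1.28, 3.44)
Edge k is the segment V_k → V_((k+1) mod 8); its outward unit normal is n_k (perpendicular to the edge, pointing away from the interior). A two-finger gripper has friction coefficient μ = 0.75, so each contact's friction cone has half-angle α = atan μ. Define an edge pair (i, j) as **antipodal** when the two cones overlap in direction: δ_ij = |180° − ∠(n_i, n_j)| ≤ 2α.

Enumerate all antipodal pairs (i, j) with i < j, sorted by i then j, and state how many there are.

count = 13; pairs: (0,2), (0,3), (0,4), (0,5), (1,3), (1,4), (1,5), (1,6), (2,5), (2,6), (2,7), (3,7), (4,7)

α = atan 0.75 = 36.87°;  2α = 73.74°
n_0 = (-0.9563, +0.2925)
n_1 = (-0.8187, -0.5742)
n_2 = (+0.3133, -0.9497)
n_3 = (+0.9643, -0.2649)
n_4 = (+0.9509, +0.3094)
n_5 = (+0.7340, +0.6792)
n_6 = (+0.0739, +0.9973)
n_7 = (-0.6603, +0.7510)
  (0,1): δ = 127.95°  ·
  (0,2): δ = 54.73°  ✓
  (0,3): δ = 1.65°  ✓
  (0,4): δ = 35.03°  ✓
  (0,5): δ = 59.79°  ✓
  (0,6): δ = 102.77°  ·
  (0,7): δ = 148.33°  ·
  (1,2): δ = 106.79°  ·
  (1,3): δ = 50.41°  ✓
  (1,4): δ = 17.02°  ✓
  (1,5): δ = 7.73°  ✓
  (1,6): δ = 50.72°  ✓
  (1,7): δ = 96.28°  ·
  (2,3): δ = 123.62°  ·
  (2,4): δ = 90.23°  ·
  (2,5): δ = 65.48°  ✓
  (2,6): δ = 22.49°  ✓
  (2,7): δ = 23.07°  ✓
  (3,4): δ = 146.62°  ·
  (3,5): δ = 121.86°  ·
  (3,6): δ = 78.88°  ·
  (3,7): δ = 33.31°  ✓
  (4,5): δ = 155.25°  ·
  (4,6): δ = 112.26°  ·
  (4,7): δ = 66.70°  ✓
  (5,6): δ = 137.01°  ·
  (5,7): δ = 91.45°  ·
  (6,7): δ = 134.44°  ·
antipodal pairs: 13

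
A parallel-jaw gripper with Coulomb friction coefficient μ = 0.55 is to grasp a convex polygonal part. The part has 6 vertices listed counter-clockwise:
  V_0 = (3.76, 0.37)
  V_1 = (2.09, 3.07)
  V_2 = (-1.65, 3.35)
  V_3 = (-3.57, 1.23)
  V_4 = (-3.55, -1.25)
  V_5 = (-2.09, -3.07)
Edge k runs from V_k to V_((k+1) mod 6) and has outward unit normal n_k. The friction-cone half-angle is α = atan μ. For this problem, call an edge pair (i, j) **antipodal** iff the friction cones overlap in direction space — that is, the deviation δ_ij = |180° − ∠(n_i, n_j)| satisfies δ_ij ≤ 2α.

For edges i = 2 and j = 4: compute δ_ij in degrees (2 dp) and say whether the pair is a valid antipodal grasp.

α = atan 0.55 = 28.81°;  2α = 57.62°
edge 2: e_2 = (-1.92, -2.12);  n_2 = (-0.7412, +0.6713)
edge 4: e_4 = (+1.46, -1.82);  n_4 = (-0.7800, -0.6257)
∠(n_2, n_4) = 80.90°
δ = |180° − 80.90°| = 99.10°
99.10° > 2α = 57.62°  →  invalid

δ = 99.10°, invalid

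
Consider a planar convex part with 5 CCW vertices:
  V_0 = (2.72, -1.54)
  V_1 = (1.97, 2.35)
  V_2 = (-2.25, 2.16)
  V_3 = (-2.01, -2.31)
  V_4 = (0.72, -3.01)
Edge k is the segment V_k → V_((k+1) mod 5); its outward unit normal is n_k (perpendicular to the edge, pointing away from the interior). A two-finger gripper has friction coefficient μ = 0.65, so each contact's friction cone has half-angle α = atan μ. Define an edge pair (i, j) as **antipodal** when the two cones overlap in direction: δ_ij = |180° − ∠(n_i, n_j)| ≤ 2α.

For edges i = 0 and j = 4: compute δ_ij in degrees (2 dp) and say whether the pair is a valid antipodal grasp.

δ = 115.40°, invalid

α = atan 0.65 = 33.02°;  2α = 66.05°
edge 0: e_0 = (-0.75, +3.89);  n_0 = (+0.9819, +0.1893)
edge 4: e_4 = (+2.00, +1.47);  n_4 = (+0.5922, -0.8058)
∠(n_0, n_4) = 64.60°
δ = |180° − 64.60°| = 115.40°
115.40° > 2α = 66.05°  →  invalid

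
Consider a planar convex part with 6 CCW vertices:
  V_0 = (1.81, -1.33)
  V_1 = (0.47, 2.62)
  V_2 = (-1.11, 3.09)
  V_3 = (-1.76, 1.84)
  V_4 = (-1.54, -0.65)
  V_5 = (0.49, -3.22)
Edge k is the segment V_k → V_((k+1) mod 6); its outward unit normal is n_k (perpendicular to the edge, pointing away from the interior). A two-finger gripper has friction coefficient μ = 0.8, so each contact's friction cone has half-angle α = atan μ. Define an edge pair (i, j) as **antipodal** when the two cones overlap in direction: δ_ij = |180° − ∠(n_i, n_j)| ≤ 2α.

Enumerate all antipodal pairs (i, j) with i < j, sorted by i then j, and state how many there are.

α = atan 0.8 = 38.66°;  2α = 77.32°
n_0 = (+0.9470, +0.3213)
n_1 = (+0.2851, +0.9585)
n_2 = (-0.8872, +0.4614)
n_3 = (-0.9961, -0.0880)
n_4 = (-0.7847, -0.6198)
n_5 = (+0.8198, -0.5726)
  (0,1): δ = 125.31°  ·
  (0,2): δ = 46.21°  ✓
  (0,3): δ = 13.69°  ✓
  (0,4): δ = 19.57°  ✓
  (0,5): δ = 126.33°  ·
  (1,2): δ = 100.91°  ·
  (1,3): δ = 68.38°  ✓
  (1,4): δ = 35.13°  ✓
  (1,5): δ = 71.64°  ✓
  (2,3): δ = 147.48°  ·
  (2,4): δ = 114.22°  ·
  (2,5): δ = 7.46°  ✓
  (3,4): δ = 146.74°  ·
  (3,5): δ = 39.98°  ✓
  (4,5): δ = 73.24°  ✓
antipodal pairs: 9

count = 9; pairs: (0,2), (0,3), (0,4), (1,3), (1,4), (1,5), (2,5), (3,5), (4,5)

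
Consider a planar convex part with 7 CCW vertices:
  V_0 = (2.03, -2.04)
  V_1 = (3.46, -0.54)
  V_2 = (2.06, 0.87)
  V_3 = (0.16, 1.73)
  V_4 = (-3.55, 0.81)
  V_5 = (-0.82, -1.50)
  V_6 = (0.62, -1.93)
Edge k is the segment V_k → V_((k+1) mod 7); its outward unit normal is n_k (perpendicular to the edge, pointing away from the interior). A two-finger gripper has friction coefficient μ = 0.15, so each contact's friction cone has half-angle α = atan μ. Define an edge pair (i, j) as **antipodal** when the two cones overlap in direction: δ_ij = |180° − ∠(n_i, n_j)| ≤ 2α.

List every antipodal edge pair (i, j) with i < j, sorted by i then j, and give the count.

α = atan 0.15 = 8.53°;  2α = 17.06°
n_0 = (+0.7238, -0.6900)
n_1 = (+0.7096, +0.7046)
n_2 = (+0.4124, +0.9110)
n_3 = (-0.2407, +0.9706)
n_4 = (-0.6459, -0.7634)
n_5 = (-0.2861, -0.9582)
n_6 = (-0.0778, -0.9970)
  (0,1): δ = 91.57°  ·
  (0,2): δ = 70.72°  ·
  (0,3): δ = 32.44°  ·
  (0,4): δ = 93.40°  ·
  (0,5): δ = 117.01°  ·
  (0,6): δ = 129.17°  ·
  (1,2): δ = 159.15°  ·
  (1,3): δ = 120.87°  ·
  (1,4): δ = 4.97°  ✓
  (1,5): δ = 28.58°  ·
  (1,6): δ = 40.74°  ·
  (2,3): δ = 141.72°  ·
  (2,4): δ = 15.88°  ✓
  (2,5): δ = 7.73°  ✓
  (2,6): δ = 19.89°  ·
  (3,4): δ = 54.16°  ·
  (3,5): δ = 30.55°  ·
  (3,6): δ = 18.39°  ·
  (4,5): δ = 156.39°  ·
  (4,6): δ = 144.22°  ·
  (5,6): δ = 167.83°  ·
antipodal pairs: 3

count = 3; pairs: (1,4), (2,4), (2,5)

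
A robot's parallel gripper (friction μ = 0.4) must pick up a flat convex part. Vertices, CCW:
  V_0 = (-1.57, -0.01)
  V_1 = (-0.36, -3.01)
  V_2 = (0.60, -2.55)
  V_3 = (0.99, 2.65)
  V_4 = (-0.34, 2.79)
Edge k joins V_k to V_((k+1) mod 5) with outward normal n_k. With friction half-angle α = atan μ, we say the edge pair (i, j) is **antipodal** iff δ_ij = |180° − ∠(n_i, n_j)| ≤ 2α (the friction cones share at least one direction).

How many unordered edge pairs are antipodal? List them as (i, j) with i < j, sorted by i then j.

count = 4; pairs: (0,2), (1,3), (1,4), (2,4)

α = atan 0.4 = 21.80°;  2α = 43.60°
n_0 = (-0.9274, -0.3741)
n_1 = (+0.4321, -0.9018)
n_2 = (+0.9972, -0.0748)
n_3 = (+0.1047, +0.9945)
n_4 = (-0.9156, +0.4022)
  (0,1): δ = 86.36°  ·
  (0,2): δ = 26.26°  ✓
  (0,3): δ = 62.03°  ·
  (0,4): δ = 134.32°  ·
  (1,2): δ = 119.89°  ·
  (1,3): δ = 31.61°  ✓
  (1,4): δ = 40.68°  ✓
  (2,3): δ = 91.72°  ·
  (2,4): δ = 19.43°  ✓
  (3,4): δ = 107.71°  ·
antipodal pairs: 4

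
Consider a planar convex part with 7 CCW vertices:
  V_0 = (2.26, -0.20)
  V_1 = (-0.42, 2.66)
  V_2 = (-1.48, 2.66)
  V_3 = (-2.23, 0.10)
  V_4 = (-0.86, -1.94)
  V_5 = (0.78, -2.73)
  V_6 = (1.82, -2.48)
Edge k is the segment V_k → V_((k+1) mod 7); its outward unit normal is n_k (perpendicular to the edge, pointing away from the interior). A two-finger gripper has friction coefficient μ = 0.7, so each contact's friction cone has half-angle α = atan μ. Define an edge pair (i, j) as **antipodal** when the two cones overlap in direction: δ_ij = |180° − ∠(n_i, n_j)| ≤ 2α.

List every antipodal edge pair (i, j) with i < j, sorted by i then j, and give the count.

count = 10; pairs: (0,2), (0,3), (0,4), (0,5), (1,3), (1,4), (1,5), (2,5), (2,6), (3,6)

α = atan 0.7 = 34.99°;  2α = 69.98°
n_0 = (+0.7297, +0.6838)
n_1 = (+0.0000, +1.0000)
n_2 = (-0.9597, +0.2812)
n_3 = (-0.8302, -0.5575)
n_4 = (-0.4340, -0.9009)
n_5 = (+0.2337, -0.9723)
n_6 = (+0.9819, -0.1895)
  (0,1): δ = 133.14°  ·
  (0,2): δ = 59.47°  ✓
  (0,3): δ = 9.25°  ✓
  (0,4): δ = 21.14°  ✓
  (0,5): δ = 60.38°  ✓
  (0,6): δ = 125.94°  ·
  (1,2): δ = 106.33°  ·
  (1,3): δ = 56.12°  ✓
  (1,4): δ = 25.72°  ✓
  (1,5): δ = 13.52°  ✓
  (1,6): δ = 79.08°  ·
  (2,3): δ = 129.79°  ·
  (2,4): δ = 99.39°  ·
  (2,5): δ = 60.15°  ✓
  (2,6): δ = 5.41°  ✓
  (3,4): δ = 149.60°  ·
  (3,5): δ = 110.37°  ·
  (3,6): δ = 44.81°  ✓
  (4,5): δ = 140.76°  ·
  (4,6): δ = 75.20°  ·
  (5,6): δ = 114.44°  ·
antipodal pairs: 10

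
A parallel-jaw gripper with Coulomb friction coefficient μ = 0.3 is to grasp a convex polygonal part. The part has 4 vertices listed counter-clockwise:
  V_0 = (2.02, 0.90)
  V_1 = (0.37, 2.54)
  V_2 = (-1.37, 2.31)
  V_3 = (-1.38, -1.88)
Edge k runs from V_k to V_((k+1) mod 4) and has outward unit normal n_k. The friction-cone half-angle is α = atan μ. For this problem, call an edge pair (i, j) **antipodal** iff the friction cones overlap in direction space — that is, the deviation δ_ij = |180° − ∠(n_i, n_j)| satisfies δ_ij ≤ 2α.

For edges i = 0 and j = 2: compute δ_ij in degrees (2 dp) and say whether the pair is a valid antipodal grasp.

α = atan 0.3 = 16.70°;  2α = 33.40°
edge 0: e_0 = (-1.65, +1.64);  n_0 = (+0.7050, +0.7093)
edge 2: e_2 = (-0.01, -4.19);  n_2 = (-1.0000, +0.0024)
∠(n_0, n_2) = 134.69°
δ = |180° − 134.69°| = 45.31°
45.31° > 2α = 33.40°  →  invalid

δ = 45.31°, invalid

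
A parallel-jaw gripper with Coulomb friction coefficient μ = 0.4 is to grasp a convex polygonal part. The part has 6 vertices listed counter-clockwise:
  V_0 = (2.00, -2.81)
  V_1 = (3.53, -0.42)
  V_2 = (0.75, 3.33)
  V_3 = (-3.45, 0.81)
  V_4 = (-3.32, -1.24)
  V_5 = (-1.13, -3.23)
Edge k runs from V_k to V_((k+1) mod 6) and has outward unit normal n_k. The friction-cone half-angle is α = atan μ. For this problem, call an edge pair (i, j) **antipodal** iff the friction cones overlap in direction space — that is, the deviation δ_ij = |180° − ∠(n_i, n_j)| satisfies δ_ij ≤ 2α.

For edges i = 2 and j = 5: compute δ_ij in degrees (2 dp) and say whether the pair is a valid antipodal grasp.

α = atan 0.4 = 21.80°;  2α = 43.60°
edge 2: e_2 = (-4.20, -2.52);  n_2 = (-0.5145, +0.8575)
edge 5: e_5 = (+3.13, +0.42);  n_5 = (+0.1330, -0.9911)
∠(n_2, n_5) = 156.68°
δ = |180° − 156.68°| = 23.32°
23.32° ≤ 2α = 43.60°  →  valid

δ = 23.32°, valid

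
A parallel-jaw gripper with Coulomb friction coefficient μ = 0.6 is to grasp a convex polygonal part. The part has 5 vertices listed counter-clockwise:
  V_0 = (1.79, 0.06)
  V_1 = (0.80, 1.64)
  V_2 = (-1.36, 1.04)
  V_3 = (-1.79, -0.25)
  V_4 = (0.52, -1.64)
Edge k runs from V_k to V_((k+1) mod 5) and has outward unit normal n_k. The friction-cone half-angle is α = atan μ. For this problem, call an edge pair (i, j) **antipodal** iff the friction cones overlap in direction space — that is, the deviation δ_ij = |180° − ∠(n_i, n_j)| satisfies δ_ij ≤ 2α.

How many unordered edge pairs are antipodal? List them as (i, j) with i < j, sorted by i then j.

α = atan 0.6 = 30.96°;  2α = 61.93°
n_0 = (+0.8474, +0.5310)
n_1 = (-0.2676, +0.9635)
n_2 = (-0.9487, +0.3162)
n_3 = (-0.5156, -0.8568)
n_4 = (+0.8011, -0.5985)
  (0,1): δ = 106.55°  ·
  (0,2): δ = 50.51°  ✓
  (0,3): δ = 26.89°  ✓
  (0,4): δ = 111.17°  ·
  (1,2): δ = 123.96°  ·
  (1,3): δ = 46.56°  ✓
  (1,4): δ = 37.71°  ✓
  (2,3): δ = 102.60°  ·
  (2,4): δ = 18.33°  ✓
  (3,4): δ = 95.73°  ·
antipodal pairs: 5

count = 5; pairs: (0,2), (0,3), (1,3), (1,4), (2,4)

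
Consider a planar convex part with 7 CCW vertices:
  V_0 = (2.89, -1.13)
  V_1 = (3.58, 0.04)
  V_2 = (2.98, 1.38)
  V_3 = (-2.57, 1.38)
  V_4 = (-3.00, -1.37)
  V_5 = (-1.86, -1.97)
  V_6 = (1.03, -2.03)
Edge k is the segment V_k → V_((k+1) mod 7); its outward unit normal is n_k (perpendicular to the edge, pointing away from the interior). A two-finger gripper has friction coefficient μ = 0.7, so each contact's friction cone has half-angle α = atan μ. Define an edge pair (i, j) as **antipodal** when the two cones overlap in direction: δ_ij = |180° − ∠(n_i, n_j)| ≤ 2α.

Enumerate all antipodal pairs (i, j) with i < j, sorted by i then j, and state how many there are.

count = 9; pairs: (0,2), (0,3), (1,3), (1,4), (1,5), (2,4), (2,5), (2,6), (3,6)

α = atan 0.7 = 34.99°;  2α = 69.98°
n_0 = (+0.8614, -0.5080)
n_1 = (+0.9127, +0.4087)
n_2 = (+0.0000, +1.0000)
n_3 = (-0.9880, +0.1545)
n_4 = (-0.4657, -0.8849)
n_5 = (-0.0208, -0.9998)
n_6 = (+0.4356, -0.9002)
  (0,1): δ = 125.35°  ·
  (0,2): δ = 59.47°  ✓
  (0,3): δ = 21.64°  ✓
  (0,4): δ = 92.77°  ·
  (0,5): δ = 119.34°  ·
  (0,6): δ = 146.35°  ·
  (1,2): δ = 114.12°  ·
  (1,3): δ = 33.01°  ✓
  (1,4): δ = 38.12°  ✓
  (1,5): δ = 64.69°  ✓
  (1,6): δ = 91.70°  ·
  (2,3): δ = 98.89°  ·
  (2,4): δ = 27.76°  ✓
  (2,5): δ = 1.19°  ✓
  (2,6): δ = 25.82°  ✓
  (3,4): δ = 108.87°  ·
  (3,5): δ = 82.30°  ·
  (3,6): δ = 55.29°  ✓
  (4,5): δ = 153.43°  ·
  (4,6): δ = 126.42°  ·
  (5,6): δ = 152.99°  ·
antipodal pairs: 9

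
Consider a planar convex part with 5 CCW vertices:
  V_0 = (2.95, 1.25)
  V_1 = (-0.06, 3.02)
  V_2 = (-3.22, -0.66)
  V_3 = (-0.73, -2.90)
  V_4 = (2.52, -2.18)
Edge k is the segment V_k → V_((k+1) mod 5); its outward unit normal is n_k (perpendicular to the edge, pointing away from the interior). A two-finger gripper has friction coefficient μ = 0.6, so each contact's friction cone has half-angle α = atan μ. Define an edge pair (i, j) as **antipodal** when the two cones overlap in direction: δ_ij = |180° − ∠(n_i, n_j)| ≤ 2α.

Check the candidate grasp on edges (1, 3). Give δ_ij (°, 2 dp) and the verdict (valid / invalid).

α = atan 0.6 = 30.96°;  2α = 61.93°
edge 1: e_1 = (-3.16, -3.68);  n_1 = (-0.7587, +0.6515)
edge 3: e_3 = (+3.25, +0.72);  n_3 = (+0.2163, -0.9763)
∠(n_1, n_3) = 143.14°
δ = |180° − 143.14°| = 36.86°
36.86° ≤ 2α = 61.93°  →  valid

δ = 36.86°, valid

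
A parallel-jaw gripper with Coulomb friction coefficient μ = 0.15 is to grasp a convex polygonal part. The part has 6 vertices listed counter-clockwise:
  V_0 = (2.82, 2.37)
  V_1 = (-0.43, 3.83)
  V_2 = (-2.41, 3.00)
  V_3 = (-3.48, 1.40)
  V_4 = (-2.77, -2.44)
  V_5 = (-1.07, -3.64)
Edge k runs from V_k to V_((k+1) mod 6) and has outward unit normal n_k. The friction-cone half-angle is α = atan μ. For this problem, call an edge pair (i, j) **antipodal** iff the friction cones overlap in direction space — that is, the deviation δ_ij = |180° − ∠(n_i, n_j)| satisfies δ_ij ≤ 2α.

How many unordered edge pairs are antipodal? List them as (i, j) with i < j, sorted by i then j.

α = atan 0.15 = 8.53°;  2α = 17.06°
n_0 = (+0.4098, +0.9122)
n_1 = (-0.3866, +0.9222)
n_2 = (-0.8313, +0.5559)
n_3 = (-0.9833, -0.1818)
n_4 = (-0.5767, -0.8170)
n_5 = (+0.8395, -0.5434)
  (0,1): δ = 133.07°  ·
  (0,2): δ = 99.58°  ·
  (0,3): δ = 55.33°  ·
  (0,4): δ = 11.03°  ✓
  (0,5): δ = 81.28°  ·
  (1,2): δ = 146.52°  ·
  (1,3): δ = 102.27°  ·
  (1,4): δ = 57.96°  ·
  (1,5): δ = 34.34°  ·
  (2,3): δ = 135.75°  ·
  (2,4): δ = 91.44°  ·
  (2,5): δ = 0.86°  ✓
  (3,4): δ = 135.69°  ·
  (3,5): δ = 43.39°  ·
  (4,5): δ = 87.70°  ·
antipodal pairs: 2

count = 2; pairs: (0,4), (2,5)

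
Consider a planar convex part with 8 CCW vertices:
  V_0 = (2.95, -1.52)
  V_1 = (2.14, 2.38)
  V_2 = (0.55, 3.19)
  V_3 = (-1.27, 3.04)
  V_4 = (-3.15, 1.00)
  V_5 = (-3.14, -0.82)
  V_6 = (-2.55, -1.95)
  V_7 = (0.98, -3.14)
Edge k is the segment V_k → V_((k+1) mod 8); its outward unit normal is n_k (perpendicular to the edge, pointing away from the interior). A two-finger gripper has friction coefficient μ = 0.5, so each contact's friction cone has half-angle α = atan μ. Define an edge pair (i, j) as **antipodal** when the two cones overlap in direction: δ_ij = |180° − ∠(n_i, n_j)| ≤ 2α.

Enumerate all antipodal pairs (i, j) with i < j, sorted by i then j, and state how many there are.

α = atan 0.5 = 26.57°;  2α = 53.13°
n_0 = (+0.9791, +0.2034)
n_1 = (+0.4539, +0.8910)
n_2 = (-0.0821, +0.9966)
n_3 = (-0.7354, +0.6777)
n_4 = (-1.0000, -0.0055)
n_5 = (-0.8864, -0.4628)
n_6 = (-0.3194, -0.9476)
n_7 = (+0.6352, -0.7724)
  (0,1): δ = 128.73°  ·
  (0,2): δ = 97.02°  ·
  (0,3): δ = 54.40°  ·
  (0,4): δ = 11.42°  ✓
  (0,5): δ = 15.84°  ✓
  (0,6): δ = 59.64°  ·
  (0,7): δ = 117.70°  ·
  (1,2): δ = 148.29°  ·
  (1,3): δ = 105.67°  ·
  (1,4): δ = 62.69°  ·
  (1,5): δ = 35.43°  ✓
  (1,6): δ = 8.37°  ✓
  (1,7): δ = 66.43°  ·
  (2,3): δ = 137.37°  ·
  (2,4): δ = 94.40°  ·
  (2,5): δ = 67.14°  ·
  (2,6): δ = 23.34°  ✓
  (2,7): δ = 34.72°  ✓
  (3,4): δ = 137.02°  ·
  (3,5): δ = 109.77°  ·
  (3,6): δ = 65.97°  ·
  (3,7): δ = 7.91°  ✓
  (4,5): δ = 152.74°  ·
  (4,6): δ = 108.94°  ·
  (4,7): δ = 50.88°  ✓
  (5,6): δ = 136.20°  ·
  (5,7): δ = 78.14°  ·
  (6,7): δ = 121.94°  ·
antipodal pairs: 8

count = 8; pairs: (0,4), (0,5), (1,5), (1,6), (2,6), (2,7), (3,7), (4,7)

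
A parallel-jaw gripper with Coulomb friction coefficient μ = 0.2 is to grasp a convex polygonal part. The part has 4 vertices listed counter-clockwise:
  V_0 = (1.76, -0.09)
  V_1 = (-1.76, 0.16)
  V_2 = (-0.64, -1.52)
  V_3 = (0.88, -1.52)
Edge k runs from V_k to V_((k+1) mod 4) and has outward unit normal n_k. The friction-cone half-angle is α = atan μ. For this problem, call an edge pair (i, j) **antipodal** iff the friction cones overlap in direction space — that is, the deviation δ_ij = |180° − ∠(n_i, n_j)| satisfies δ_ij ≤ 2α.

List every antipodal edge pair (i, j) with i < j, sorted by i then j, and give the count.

α = atan 0.2 = 11.31°;  2α = 22.62°
n_0 = (+0.0708, +0.9975)
n_1 = (-0.8321, -0.5547)
n_2 = (+0.0000, -1.0000)
n_3 = (+0.8517, -0.5241)
  (0,1): δ = 52.25°  ·
  (0,2): δ = 4.06°  ✓
  (0,3): δ = 62.45°  ·
  (1,2): δ = 123.69°  ·
  (1,3): δ = 65.30°  ·
  (2,3): δ = 121.61°  ·
antipodal pairs: 1

count = 1; pairs: (0,2)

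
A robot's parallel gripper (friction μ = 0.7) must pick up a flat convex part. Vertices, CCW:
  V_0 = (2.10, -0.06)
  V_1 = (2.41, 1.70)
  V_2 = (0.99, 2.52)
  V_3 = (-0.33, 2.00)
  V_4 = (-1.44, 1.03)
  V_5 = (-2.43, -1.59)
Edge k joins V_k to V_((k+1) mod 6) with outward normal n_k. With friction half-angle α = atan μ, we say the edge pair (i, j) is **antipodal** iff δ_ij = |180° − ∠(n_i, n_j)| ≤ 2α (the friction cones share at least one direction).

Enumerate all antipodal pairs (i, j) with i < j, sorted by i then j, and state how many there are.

α = atan 0.7 = 34.99°;  2α = 69.98°
n_0 = (+0.9848, -0.1735)
n_1 = (+0.5001, +0.8660)
n_2 = (-0.3665, +0.9304)
n_3 = (-0.6580, +0.7530)
n_4 = (-0.9354, +0.3535)
n_5 = (+0.3200, -0.9474)
  (0,1): δ = 110.02°  ·
  (0,2): δ = 58.51°  ✓
  (0,3): δ = 38.86°  ✓
  (0,4): δ = 10.71°  ✓
  (0,5): δ = 118.65°  ·
  (1,2): δ = 128.49°  ·
  (1,3): δ = 108.85°  ·
  (1,4): δ = 80.69°  ·
  (1,5): δ = 48.67°  ✓
  (2,3): δ = 160.35°  ·
  (2,4): δ = 132.20°  ·
  (2,5): δ = 2.84°  ✓
  (3,4): δ = 151.85°  ·
  (3,5): δ = 22.49°  ✓
  (4,5): δ = 50.64°  ✓
antipodal pairs: 7

count = 7; pairs: (0,2), (0,3), (0,4), (1,5), (2,5), (3,5), (4,5)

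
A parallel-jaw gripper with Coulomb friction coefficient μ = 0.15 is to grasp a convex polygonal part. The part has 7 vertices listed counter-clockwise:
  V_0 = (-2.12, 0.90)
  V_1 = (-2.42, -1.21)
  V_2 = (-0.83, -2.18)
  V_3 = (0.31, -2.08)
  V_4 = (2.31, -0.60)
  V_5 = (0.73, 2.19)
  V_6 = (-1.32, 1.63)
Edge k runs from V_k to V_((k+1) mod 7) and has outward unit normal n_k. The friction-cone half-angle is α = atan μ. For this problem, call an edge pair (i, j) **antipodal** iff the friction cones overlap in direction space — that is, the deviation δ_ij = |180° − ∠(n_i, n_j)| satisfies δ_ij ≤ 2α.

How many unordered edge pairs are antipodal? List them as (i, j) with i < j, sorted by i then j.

α = atan 0.15 = 8.53°;  2α = 17.06°
n_0 = (-0.9900, +0.1408)
n_1 = (-0.5208, -0.8537)
n_2 = (+0.0874, -0.9962)
n_3 = (+0.5948, -0.8038)
n_4 = (+0.8702, +0.4928)
n_5 = (-0.2635, +0.9647)
n_6 = (-0.6741, +0.7387)
  (0,1): δ = 113.29°  ·
  (0,2): δ = 76.89°  ·
  (0,3): δ = 45.41°  ·
  (0,4): δ = 37.62°  ·
  (0,5): δ = 113.37°  ·
  (0,6): δ = 140.47°  ·
  (1,2): δ = 143.60°  ·
  (1,3): δ = 112.11°  ·
  (1,4): δ = 29.09°  ·
  (1,5): δ = 46.66°  ·
  (1,6): δ = 73.77°  ·
  (2,3): δ = 148.51°  ·
  (2,4): δ = 65.49°  ·
  (2,5): δ = 10.27°  ✓
  (2,6): δ = 37.37°  ·
  (3,4): δ = 96.98°  ·
  (3,5): δ = 21.22°  ·
  (3,6): δ = 5.88°  ✓
  (4,5): δ = 104.24°  ·
  (4,6): δ = 77.14°  ·
  (5,6): δ = 152.90°  ·
antipodal pairs: 2

count = 2; pairs: (2,5), (3,6)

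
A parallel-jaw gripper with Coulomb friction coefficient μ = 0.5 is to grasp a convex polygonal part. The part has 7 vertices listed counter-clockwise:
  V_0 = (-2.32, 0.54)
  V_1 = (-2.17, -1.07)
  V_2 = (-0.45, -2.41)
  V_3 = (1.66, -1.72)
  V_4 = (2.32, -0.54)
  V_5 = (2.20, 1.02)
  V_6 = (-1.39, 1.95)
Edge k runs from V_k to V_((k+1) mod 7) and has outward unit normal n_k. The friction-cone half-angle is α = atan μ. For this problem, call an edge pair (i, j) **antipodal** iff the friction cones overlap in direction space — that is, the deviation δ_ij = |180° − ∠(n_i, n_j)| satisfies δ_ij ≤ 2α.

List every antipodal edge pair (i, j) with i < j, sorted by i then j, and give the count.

α = atan 0.5 = 26.57°;  2α = 53.13°
n_0 = (-0.9957, -0.0928)
n_1 = (-0.6146, -0.7889)
n_2 = (+0.3108, -0.9505)
n_3 = (+0.8728, -0.4882)
n_4 = (+0.9971, +0.0767)
n_5 = (+0.2508, +0.9680)
n_6 = (-0.8348, +0.5506)
  (0,1): δ = 133.24°  ·
  (0,2): δ = 77.21°  ·
  (0,3): δ = 34.54°  ✓
  (0,4): δ = 0.92°  ✓
  (0,5): δ = 70.15°  ·
  (0,6): δ = 141.27°  ·
  (1,2): δ = 123.97°  ·
  (1,3): δ = 81.30°  ·
  (1,4): δ = 47.68°  ✓
  (1,5): δ = 23.40°  ✓
  (1,6): δ = 94.51°  ·
  (2,3): δ = 137.33°  ·
  (2,4): δ = 103.71°  ·
  (2,5): δ = 32.63°  ✓
  (2,6): δ = 38.48°  ✓
  (3,4): δ = 146.38°  ·
  (3,5): δ = 75.30°  ·
  (3,6): δ = 4.19°  ✓
  (4,5): δ = 108.92°  ·
  (4,6): δ = 37.81°  ✓
  (5,6): δ = 108.88°  ·
antipodal pairs: 8

count = 8; pairs: (0,3), (0,4), (1,4), (1,5), (2,5), (2,6), (3,6), (4,6)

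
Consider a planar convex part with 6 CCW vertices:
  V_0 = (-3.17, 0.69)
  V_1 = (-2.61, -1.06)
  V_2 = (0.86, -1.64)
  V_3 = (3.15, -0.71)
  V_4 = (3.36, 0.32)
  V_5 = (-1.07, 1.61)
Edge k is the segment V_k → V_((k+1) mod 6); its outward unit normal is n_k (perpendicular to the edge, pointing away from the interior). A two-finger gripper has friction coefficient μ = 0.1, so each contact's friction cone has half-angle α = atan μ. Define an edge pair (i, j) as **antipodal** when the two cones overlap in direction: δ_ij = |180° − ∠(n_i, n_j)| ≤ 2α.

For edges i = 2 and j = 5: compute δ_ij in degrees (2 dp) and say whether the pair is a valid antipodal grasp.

δ = 1.56°, valid

α = atan 0.1 = 5.71°;  2α = 11.42°
edge 2: e_2 = (+2.29, +0.93);  n_2 = (+0.3763, -0.9265)
edge 5: e_5 = (-2.10, -0.92);  n_5 = (-0.4013, +0.9160)
∠(n_2, n_5) = 178.44°
δ = |180° − 178.44°| = 1.56°
1.56° ≤ 2α = 11.42°  →  valid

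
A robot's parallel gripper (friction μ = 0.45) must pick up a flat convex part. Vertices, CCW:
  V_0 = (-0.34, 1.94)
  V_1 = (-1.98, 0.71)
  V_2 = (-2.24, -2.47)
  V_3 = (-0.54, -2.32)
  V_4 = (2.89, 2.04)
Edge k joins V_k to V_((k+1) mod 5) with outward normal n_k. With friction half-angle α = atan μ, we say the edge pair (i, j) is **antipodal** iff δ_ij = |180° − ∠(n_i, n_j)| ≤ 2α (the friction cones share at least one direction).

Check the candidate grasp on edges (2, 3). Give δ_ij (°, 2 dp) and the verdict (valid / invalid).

δ = 133.23°, invalid

α = atan 0.45 = 24.23°;  2α = 48.46°
edge 2: e_2 = (+1.70, +0.15);  n_2 = (+0.0879, -0.9961)
edge 3: e_3 = (+3.43, +4.36);  n_3 = (+0.7859, -0.6183)
∠(n_2, n_3) = 46.77°
δ = |180° − 46.77°| = 133.23°
133.23° > 2α = 48.46°  →  invalid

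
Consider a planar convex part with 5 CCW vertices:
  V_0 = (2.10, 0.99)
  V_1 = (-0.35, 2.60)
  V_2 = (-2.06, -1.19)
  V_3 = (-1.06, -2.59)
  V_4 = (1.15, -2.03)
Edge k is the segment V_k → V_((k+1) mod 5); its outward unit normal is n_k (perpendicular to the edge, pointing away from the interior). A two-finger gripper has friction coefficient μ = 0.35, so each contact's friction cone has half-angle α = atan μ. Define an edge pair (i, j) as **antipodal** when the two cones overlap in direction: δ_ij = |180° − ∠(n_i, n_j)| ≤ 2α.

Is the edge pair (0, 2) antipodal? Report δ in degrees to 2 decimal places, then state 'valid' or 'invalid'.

δ = 21.15°, valid

α = atan 0.35 = 19.29°;  2α = 38.58°
edge 0: e_0 = (-2.45, +1.61);  n_0 = (+0.5492, +0.8357)
edge 2: e_2 = (+1.00, -1.40);  n_2 = (-0.8137, -0.5812)
∠(n_0, n_2) = 158.85°
δ = |180° − 158.85°| = 21.15°
21.15° ≤ 2α = 38.58°  →  valid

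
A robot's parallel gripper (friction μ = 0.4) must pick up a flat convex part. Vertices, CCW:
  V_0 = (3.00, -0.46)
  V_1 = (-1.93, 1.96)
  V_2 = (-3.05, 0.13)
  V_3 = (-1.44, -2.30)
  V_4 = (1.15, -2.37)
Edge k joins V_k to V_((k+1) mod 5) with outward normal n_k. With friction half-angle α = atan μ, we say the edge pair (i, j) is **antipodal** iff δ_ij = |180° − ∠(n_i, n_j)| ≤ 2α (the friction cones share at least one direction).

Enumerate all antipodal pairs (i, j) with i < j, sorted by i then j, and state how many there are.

α = atan 0.4 = 21.80°;  2α = 43.60°
n_0 = (+0.4406, +0.8977)
n_1 = (-0.8529, +0.5220)
n_2 = (-0.8336, -0.5523)
n_3 = (-0.0270, -0.9996)
n_4 = (+0.7183, -0.6957)
  (0,1): δ = 95.32°  ·
  (0,2): δ = 30.33°  ✓
  (0,3): δ = 24.60°  ✓
  (0,4): δ = 72.06°  ·
  (1,2): δ = 115.01°  ·
  (1,3): δ = 60.08°  ·
  (1,4): δ = 12.62°  ✓
  (2,3): δ = 125.07°  ·
  (2,4): δ = 77.61°  ·
  (3,4): δ = 132.54°  ·
antipodal pairs: 3

count = 3; pairs: (0,2), (0,3), (1,4)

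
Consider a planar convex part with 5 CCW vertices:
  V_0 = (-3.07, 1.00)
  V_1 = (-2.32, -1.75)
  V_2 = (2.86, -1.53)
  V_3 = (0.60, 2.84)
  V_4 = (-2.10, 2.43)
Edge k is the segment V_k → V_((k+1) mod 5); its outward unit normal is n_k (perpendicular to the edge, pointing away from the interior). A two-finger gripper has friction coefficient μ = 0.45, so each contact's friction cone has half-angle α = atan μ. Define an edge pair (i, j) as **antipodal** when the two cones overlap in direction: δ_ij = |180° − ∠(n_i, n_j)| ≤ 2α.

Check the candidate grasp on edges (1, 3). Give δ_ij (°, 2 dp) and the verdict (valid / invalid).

δ = 6.20°, valid

α = atan 0.45 = 24.23°;  2α = 48.46°
edge 1: e_1 = (+5.18, +0.22);  n_1 = (+0.0424, -0.9991)
edge 3: e_3 = (-2.70, -0.41);  n_3 = (-0.1501, +0.9887)
∠(n_1, n_3) = 173.80°
δ = |180° − 173.80°| = 6.20°
6.20° ≤ 2α = 48.46°  →  valid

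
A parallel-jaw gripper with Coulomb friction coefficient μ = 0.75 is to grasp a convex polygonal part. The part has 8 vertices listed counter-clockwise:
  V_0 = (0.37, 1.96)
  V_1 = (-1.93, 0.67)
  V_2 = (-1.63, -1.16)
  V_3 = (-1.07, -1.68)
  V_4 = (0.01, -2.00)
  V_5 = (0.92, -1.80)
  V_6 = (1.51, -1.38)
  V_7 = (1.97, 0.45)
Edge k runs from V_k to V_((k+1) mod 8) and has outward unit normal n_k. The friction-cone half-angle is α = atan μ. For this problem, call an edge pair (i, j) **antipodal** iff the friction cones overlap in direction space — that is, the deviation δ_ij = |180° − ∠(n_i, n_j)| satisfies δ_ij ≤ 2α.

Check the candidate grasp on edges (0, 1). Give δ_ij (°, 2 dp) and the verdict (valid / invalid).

δ = 109.98°, invalid

α = atan 0.75 = 36.87°;  2α = 73.74°
edge 0: e_0 = (-2.30, -1.29);  n_0 = (-0.4892, +0.8722)
edge 1: e_1 = (+0.30, -1.83);  n_1 = (-0.9868, -0.1618)
∠(n_0, n_1) = 70.02°
δ = |180° − 70.02°| = 109.98°
109.98° > 2α = 73.74°  →  invalid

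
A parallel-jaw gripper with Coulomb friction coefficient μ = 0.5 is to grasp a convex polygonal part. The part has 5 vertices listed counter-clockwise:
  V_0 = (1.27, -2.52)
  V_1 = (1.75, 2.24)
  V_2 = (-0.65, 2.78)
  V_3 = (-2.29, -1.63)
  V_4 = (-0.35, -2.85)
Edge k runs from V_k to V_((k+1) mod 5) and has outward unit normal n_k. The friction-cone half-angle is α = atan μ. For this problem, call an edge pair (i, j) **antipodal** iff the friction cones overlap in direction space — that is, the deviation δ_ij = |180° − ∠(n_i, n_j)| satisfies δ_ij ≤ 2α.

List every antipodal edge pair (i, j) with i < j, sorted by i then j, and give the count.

count = 3; pairs: (0,2), (1,3), (1,4)

α = atan 0.5 = 26.57°;  2α = 53.13°
n_0 = (+0.9950, -0.1003)
n_1 = (+0.2195, +0.9756)
n_2 = (-0.9373, +0.3486)
n_3 = (-0.5324, -0.8465)
n_4 = (+0.1996, -0.9799)
  (0,1): δ = 96.92°  ·
  (0,2): δ = 14.64°  ✓
  (0,3): δ = 63.59°  ·
  (0,4): δ = 107.27°  ·
  (1,2): δ = 97.72°  ·
  (1,3): δ = 19.48°  ✓
  (1,4): δ = 24.19°  ✓
  (2,3): δ = 101.77°  ·
  (2,4): δ = 58.09°  ·
  (3,4): δ = 136.32°  ·
antipodal pairs: 3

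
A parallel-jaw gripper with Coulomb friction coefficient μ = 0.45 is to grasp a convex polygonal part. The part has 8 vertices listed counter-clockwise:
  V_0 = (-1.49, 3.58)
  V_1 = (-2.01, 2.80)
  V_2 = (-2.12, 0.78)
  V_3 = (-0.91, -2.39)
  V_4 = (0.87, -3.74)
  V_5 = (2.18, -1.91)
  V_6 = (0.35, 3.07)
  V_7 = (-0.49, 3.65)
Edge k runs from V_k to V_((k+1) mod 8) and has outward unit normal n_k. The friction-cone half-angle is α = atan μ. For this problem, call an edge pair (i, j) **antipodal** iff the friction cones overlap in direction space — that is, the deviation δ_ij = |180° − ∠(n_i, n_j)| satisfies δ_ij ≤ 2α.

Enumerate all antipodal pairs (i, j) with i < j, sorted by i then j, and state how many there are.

α = atan 0.45 = 24.23°;  2α = 48.46°
n_0 = (-0.8321, +0.5547)
n_1 = (-0.9985, +0.0544)
n_2 = (-0.9343, -0.3566)
n_3 = (-0.6043, -0.7968)
n_4 = (+0.8131, -0.5821)
n_5 = (+0.9386, +0.3449)
n_6 = (+0.5682, +0.8229)
n_7 = (-0.0698, +0.9976)
  (0,1): δ = 149.43°  ·
  (0,2): δ = 125.42°  ·
  (0,3): δ = 93.49°  ·
  (0,4): δ = 1.91°  ✓
  (0,5): δ = 53.87°  ·
  (0,6): δ = 89.07°  ·
  (0,7): δ = 127.69°  ·
  (1,2): δ = 155.99°  ·
  (1,3): δ = 124.06°  ·
  (1,4): δ = 32.48°  ✓
  (1,5): δ = 23.29°  ✓
  (1,6): δ = 58.49°  ·
  (1,7): δ = 97.12°  ·
  (2,3): δ = 148.07°  ·
  (2,4): δ = 56.49°  ·
  (2,5): δ = 0.72°  ✓
  (2,6): δ = 34.48°  ✓
  (2,7): δ = 73.11°  ·
  (3,4): δ = 88.42°  ·
  (3,5): δ = 32.65°  ✓
  (3,6): δ = 2.55°  ✓
  (3,7): δ = 41.18°  ✓
  (4,5): δ = 124.23°  ·
  (4,6): δ = 89.03°  ·
  (4,7): δ = 50.40°  ·
  (5,6): δ = 144.80°  ·
  (5,7): δ = 106.17°  ·
  (6,7): δ = 141.37°  ·
antipodal pairs: 8

count = 8; pairs: (0,4), (1,4), (1,5), (2,5), (2,6), (3,5), (3,6), (3,7)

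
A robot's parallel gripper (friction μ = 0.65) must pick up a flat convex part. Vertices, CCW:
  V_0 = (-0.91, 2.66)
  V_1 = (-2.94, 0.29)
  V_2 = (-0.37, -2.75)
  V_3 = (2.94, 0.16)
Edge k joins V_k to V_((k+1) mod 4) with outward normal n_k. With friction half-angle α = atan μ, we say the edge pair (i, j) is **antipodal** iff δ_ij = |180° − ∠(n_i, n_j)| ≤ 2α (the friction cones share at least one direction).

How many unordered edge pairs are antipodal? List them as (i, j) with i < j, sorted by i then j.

count = 2; pairs: (0,2), (1,3)

α = atan 0.65 = 33.02°;  2α = 66.05°
n_0 = (-0.7595, +0.6505)
n_1 = (-0.7637, -0.6456)
n_2 = (+0.6603, -0.7510)
n_3 = (+0.5446, +0.8387)
  (0,1): δ = 99.21°  ·
  (0,2): δ = 8.10°  ✓
  (0,3): δ = 97.58°  ·
  (1,2): δ = 88.89°  ·
  (1,3): δ = 16.79°  ✓
  (2,3): δ = 74.32°  ·
antipodal pairs: 2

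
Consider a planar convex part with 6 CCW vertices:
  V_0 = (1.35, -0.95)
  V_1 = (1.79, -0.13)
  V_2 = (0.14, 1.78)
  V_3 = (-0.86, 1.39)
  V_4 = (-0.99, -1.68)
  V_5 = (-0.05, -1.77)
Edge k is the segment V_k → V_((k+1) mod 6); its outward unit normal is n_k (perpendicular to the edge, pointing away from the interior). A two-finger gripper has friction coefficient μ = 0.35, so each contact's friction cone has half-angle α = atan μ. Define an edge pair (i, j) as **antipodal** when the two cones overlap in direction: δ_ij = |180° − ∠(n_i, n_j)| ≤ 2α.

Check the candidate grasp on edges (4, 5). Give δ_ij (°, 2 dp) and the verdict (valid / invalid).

α = atan 0.35 = 19.29°;  2α = 38.58°
edge 4: e_4 = (+0.94, -0.09);  n_4 = (-0.0953, -0.9954)
edge 5: e_5 = (+1.40, +0.82);  n_5 = (+0.5054, -0.8629)
∠(n_4, n_5) = 35.83°
δ = |180° − 35.83°| = 144.17°
144.17° > 2α = 38.58°  →  invalid

δ = 144.17°, invalid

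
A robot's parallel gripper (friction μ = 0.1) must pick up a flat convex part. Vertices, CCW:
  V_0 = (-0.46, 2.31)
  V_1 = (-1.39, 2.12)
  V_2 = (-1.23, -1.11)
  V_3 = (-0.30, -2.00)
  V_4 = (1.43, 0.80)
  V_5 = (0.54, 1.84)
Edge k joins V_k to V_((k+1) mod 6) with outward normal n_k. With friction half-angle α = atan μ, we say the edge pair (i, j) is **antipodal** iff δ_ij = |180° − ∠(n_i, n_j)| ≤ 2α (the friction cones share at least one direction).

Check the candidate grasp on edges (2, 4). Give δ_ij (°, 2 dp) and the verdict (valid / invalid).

α = atan 0.1 = 5.71°;  2α = 11.42°
edge 2: e_2 = (+0.93, -0.89);  n_2 = (-0.6914, -0.7225)
edge 4: e_4 = (-0.89, +1.04);  n_4 = (+0.7598, +0.6502)
∠(n_2, n_4) = 174.30°
δ = |180° − 174.30°| = 5.70°
5.70° ≤ 2α = 11.42°  →  valid

δ = 5.70°, valid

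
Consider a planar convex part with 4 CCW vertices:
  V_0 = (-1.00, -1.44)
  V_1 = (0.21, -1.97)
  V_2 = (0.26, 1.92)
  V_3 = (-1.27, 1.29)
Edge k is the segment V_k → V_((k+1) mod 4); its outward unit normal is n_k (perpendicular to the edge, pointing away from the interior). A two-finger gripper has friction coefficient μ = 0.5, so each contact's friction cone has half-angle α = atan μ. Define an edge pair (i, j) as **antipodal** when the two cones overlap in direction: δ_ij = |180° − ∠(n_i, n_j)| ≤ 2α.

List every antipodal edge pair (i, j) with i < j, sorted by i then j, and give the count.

count = 2; pairs: (0,2), (1,3)

α = atan 0.5 = 26.57°;  2α = 53.13°
n_0 = (-0.4012, -0.9160)
n_1 = (+0.9999, -0.0129)
n_2 = (-0.3807, +0.9247)
n_3 = (-0.9951, -0.0984)
  (0,1): δ = 67.08°  ·
  (0,2): δ = 46.03°  ✓
  (0,3): δ = 119.30°  ·
  (1,2): δ = 66.88°  ·
  (1,3): δ = 6.38°  ✓
  (2,3): δ = 106.73°  ·
antipodal pairs: 2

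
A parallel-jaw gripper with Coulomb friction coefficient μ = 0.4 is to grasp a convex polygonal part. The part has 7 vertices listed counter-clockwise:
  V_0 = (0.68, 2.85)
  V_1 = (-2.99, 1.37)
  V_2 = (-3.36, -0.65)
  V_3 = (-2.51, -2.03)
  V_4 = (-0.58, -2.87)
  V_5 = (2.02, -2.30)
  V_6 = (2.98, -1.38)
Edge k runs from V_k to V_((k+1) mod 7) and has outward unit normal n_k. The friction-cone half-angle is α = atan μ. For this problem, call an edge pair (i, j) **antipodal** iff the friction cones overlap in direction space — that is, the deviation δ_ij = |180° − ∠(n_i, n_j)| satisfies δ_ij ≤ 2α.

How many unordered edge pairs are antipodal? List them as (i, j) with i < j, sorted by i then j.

α = atan 0.4 = 21.80°;  2α = 43.60°
n_0 = (-0.3740, +0.9274)
n_1 = (-0.9836, +0.1802)
n_2 = (-0.8514, -0.5244)
n_3 = (-0.3991, -0.9169)
n_4 = (+0.2141, -0.9768)
n_5 = (+0.6919, -0.7220)
n_6 = (+0.8785, +0.4777)
  (0,1): δ = 122.34°  ·
  (0,2): δ = 80.33°  ·
  (0,3): δ = 45.48°  ·
  (0,4): δ = 9.60°  ✓
  (0,5): δ = 21.82°  ✓
  (0,6): δ = 96.57°  ·
  (1,2): δ = 137.99°  ·
  (1,3): δ = 103.14°  ·
  (1,4): δ = 67.25°  ·
  (1,5): δ = 35.84°  ✓
  (1,6): δ = 38.91°  ✓
  (2,3): δ = 145.15°  ·
  (2,4): δ = 109.27°  ·
  (2,5): δ = 77.85°  ·
  (2,6): δ = 3.10°  ✓
  (3,4): δ = 144.11°  ·
  (3,5): δ = 112.70°  ·
  (3,6): δ = 37.95°  ✓
  (4,5): δ = 148.58°  ·
  (4,6): δ = 73.83°  ·
  (5,6): δ = 105.25°  ·
antipodal pairs: 6

count = 6; pairs: (0,4), (0,5), (1,5), (1,6), (2,6), (3,6)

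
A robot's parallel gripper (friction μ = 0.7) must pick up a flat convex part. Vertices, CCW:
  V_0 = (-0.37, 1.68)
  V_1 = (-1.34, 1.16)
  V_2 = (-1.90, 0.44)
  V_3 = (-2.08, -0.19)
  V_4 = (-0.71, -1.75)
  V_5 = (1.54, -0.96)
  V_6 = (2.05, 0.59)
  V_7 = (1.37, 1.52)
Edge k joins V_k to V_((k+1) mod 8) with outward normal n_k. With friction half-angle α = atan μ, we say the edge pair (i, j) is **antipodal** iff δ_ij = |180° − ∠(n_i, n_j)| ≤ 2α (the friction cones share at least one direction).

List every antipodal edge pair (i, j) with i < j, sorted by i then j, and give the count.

count = 11; pairs: (0,4), (0,5), (1,4), (1,5), (2,4), (2,5), (2,6), (3,5), (3,6), (3,7), (4,7)

α = atan 0.7 = 34.99°;  2α = 69.98°
n_0 = (-0.4725, +0.8813)
n_1 = (-0.7894, +0.6139)
n_2 = (-0.9615, +0.2747)
n_3 = (-0.7514, -0.6599)
n_4 = (+0.3313, -0.9435)
n_5 = (+0.9499, -0.3125)
n_6 = (+0.8072, +0.5902)
n_7 = (+0.0916, +0.9958)
  (0,1): δ = 156.07°  ·
  (0,2): δ = 134.14°  ·
  (0,3): δ = 76.91°  ·
  (0,4): δ = 8.85°  ✓
  (0,5): δ = 43.59°  ✓
  (0,6): δ = 97.98°  ·
  (0,7): δ = 146.55°  ·
  (1,2): δ = 158.07°  ·
  (1,3): δ = 100.84°  ·
  (1,4): δ = 32.78°  ✓
  (1,5): δ = 19.66°  ✓
  (1,6): δ = 74.05°  ·
  (1,7): δ = 122.62°  ·
  (2,3): δ = 122.76°  ·
  (2,4): δ = 54.71°  ✓
  (2,5): δ = 2.27°  ✓
  (2,6): δ = 52.12°  ✓
  (2,7): δ = 100.69°  ·
  (3,4): δ = 111.94°  ·
  (3,5): δ = 59.50°  ✓
  (3,6): δ = 5.12°  ✓
  (3,7): δ = 43.46°  ✓
  (4,5): δ = 127.56°  ·
  (4,6): δ = 73.17°  ·
  (4,7): δ = 24.60°  ✓
  (5,6): δ = 125.61°  ·
  (5,7): δ = 77.04°  ·
  (6,7): δ = 131.43°  ·
antipodal pairs: 11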